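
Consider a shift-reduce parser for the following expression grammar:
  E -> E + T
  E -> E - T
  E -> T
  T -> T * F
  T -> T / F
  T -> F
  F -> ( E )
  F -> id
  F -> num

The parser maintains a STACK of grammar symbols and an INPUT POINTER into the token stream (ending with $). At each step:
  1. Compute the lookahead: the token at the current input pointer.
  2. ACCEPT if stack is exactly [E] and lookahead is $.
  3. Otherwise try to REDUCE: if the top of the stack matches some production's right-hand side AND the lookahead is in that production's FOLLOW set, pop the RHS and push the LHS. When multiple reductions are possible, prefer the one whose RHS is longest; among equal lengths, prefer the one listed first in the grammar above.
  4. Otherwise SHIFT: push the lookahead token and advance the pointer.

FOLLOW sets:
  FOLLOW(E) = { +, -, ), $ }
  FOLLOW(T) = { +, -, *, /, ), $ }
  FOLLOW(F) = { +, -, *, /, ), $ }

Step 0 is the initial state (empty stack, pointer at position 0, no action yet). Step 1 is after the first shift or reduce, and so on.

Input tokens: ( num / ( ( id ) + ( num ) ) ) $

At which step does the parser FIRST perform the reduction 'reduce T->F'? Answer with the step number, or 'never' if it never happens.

Answer: 4

Derivation:
Step 1: shift (. Stack=[(] ptr=1 lookahead=num remaining=[num / ( ( id ) + ( num ) ) ) $]
Step 2: shift num. Stack=[( num] ptr=2 lookahead=/ remaining=[/ ( ( id ) + ( num ) ) ) $]
Step 3: reduce F->num. Stack=[( F] ptr=2 lookahead=/ remaining=[/ ( ( id ) + ( num ) ) ) $]
Step 4: reduce T->F. Stack=[( T] ptr=2 lookahead=/ remaining=[/ ( ( id ) + ( num ) ) ) $]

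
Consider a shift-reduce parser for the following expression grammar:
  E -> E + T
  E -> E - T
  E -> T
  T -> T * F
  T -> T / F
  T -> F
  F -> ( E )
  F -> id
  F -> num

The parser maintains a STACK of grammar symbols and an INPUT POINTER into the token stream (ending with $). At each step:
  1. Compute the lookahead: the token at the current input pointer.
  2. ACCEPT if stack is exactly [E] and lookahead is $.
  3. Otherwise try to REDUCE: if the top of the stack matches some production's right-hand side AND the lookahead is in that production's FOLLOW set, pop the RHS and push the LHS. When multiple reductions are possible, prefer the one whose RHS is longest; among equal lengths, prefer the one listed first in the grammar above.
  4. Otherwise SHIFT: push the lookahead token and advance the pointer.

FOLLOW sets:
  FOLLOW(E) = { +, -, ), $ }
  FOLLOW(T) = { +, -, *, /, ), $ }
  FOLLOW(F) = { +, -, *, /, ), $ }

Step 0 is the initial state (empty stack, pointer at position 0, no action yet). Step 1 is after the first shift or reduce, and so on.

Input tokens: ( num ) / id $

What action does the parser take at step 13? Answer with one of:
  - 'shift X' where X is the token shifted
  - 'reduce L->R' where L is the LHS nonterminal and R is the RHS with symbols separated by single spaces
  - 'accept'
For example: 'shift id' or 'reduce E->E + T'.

Answer: reduce E->T

Derivation:
Step 1: shift (. Stack=[(] ptr=1 lookahead=num remaining=[num ) / id $]
Step 2: shift num. Stack=[( num] ptr=2 lookahead=) remaining=[) / id $]
Step 3: reduce F->num. Stack=[( F] ptr=2 lookahead=) remaining=[) / id $]
Step 4: reduce T->F. Stack=[( T] ptr=2 lookahead=) remaining=[) / id $]
Step 5: reduce E->T. Stack=[( E] ptr=2 lookahead=) remaining=[) / id $]
Step 6: shift ). Stack=[( E )] ptr=3 lookahead=/ remaining=[/ id $]
Step 7: reduce F->( E ). Stack=[F] ptr=3 lookahead=/ remaining=[/ id $]
Step 8: reduce T->F. Stack=[T] ptr=3 lookahead=/ remaining=[/ id $]
Step 9: shift /. Stack=[T /] ptr=4 lookahead=id remaining=[id $]
Step 10: shift id. Stack=[T / id] ptr=5 lookahead=$ remaining=[$]
Step 11: reduce F->id. Stack=[T / F] ptr=5 lookahead=$ remaining=[$]
Step 12: reduce T->T / F. Stack=[T] ptr=5 lookahead=$ remaining=[$]
Step 13: reduce E->T. Stack=[E] ptr=5 lookahead=$ remaining=[$]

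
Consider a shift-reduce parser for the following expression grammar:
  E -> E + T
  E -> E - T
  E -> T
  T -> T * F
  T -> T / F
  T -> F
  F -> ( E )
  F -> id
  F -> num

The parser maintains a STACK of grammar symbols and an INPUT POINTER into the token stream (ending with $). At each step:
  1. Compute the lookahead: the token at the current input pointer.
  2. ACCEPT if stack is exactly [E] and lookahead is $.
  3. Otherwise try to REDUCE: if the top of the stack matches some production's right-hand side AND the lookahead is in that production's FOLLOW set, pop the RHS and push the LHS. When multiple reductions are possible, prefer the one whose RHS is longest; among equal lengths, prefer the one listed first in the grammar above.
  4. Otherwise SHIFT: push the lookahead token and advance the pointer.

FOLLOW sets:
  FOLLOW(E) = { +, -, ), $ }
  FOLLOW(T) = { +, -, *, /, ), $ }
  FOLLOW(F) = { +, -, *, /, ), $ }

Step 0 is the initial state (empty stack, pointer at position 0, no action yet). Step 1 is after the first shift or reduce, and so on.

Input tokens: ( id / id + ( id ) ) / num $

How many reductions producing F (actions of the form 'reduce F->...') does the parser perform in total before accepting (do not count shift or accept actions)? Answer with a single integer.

Step 1: shift (. Stack=[(] ptr=1 lookahead=id remaining=[id / id + ( id ) ) / num $]
Step 2: shift id. Stack=[( id] ptr=2 lookahead=/ remaining=[/ id + ( id ) ) / num $]
Step 3: reduce F->id. Stack=[( F] ptr=2 lookahead=/ remaining=[/ id + ( id ) ) / num $]
Step 4: reduce T->F. Stack=[( T] ptr=2 lookahead=/ remaining=[/ id + ( id ) ) / num $]
Step 5: shift /. Stack=[( T /] ptr=3 lookahead=id remaining=[id + ( id ) ) / num $]
Step 6: shift id. Stack=[( T / id] ptr=4 lookahead=+ remaining=[+ ( id ) ) / num $]
Step 7: reduce F->id. Stack=[( T / F] ptr=4 lookahead=+ remaining=[+ ( id ) ) / num $]
Step 8: reduce T->T / F. Stack=[( T] ptr=4 lookahead=+ remaining=[+ ( id ) ) / num $]
Step 9: reduce E->T. Stack=[( E] ptr=4 lookahead=+ remaining=[+ ( id ) ) / num $]
Step 10: shift +. Stack=[( E +] ptr=5 lookahead=( remaining=[( id ) ) / num $]
Step 11: shift (. Stack=[( E + (] ptr=6 lookahead=id remaining=[id ) ) / num $]
Step 12: shift id. Stack=[( E + ( id] ptr=7 lookahead=) remaining=[) ) / num $]
Step 13: reduce F->id. Stack=[( E + ( F] ptr=7 lookahead=) remaining=[) ) / num $]
Step 14: reduce T->F. Stack=[( E + ( T] ptr=7 lookahead=) remaining=[) ) / num $]
Step 15: reduce E->T. Stack=[( E + ( E] ptr=7 lookahead=) remaining=[) ) / num $]
Step 16: shift ). Stack=[( E + ( E )] ptr=8 lookahead=) remaining=[) / num $]
Step 17: reduce F->( E ). Stack=[( E + F] ptr=8 lookahead=) remaining=[) / num $]
Step 18: reduce T->F. Stack=[( E + T] ptr=8 lookahead=) remaining=[) / num $]
Step 19: reduce E->E + T. Stack=[( E] ptr=8 lookahead=) remaining=[) / num $]
Step 20: shift ). Stack=[( E )] ptr=9 lookahead=/ remaining=[/ num $]
Step 21: reduce F->( E ). Stack=[F] ptr=9 lookahead=/ remaining=[/ num $]
Step 22: reduce T->F. Stack=[T] ptr=9 lookahead=/ remaining=[/ num $]
Step 23: shift /. Stack=[T /] ptr=10 lookahead=num remaining=[num $]
Step 24: shift num. Stack=[T / num] ptr=11 lookahead=$ remaining=[$]
Step 25: reduce F->num. Stack=[T / F] ptr=11 lookahead=$ remaining=[$]
Step 26: reduce T->T / F. Stack=[T] ptr=11 lookahead=$ remaining=[$]
Step 27: reduce E->T. Stack=[E] ptr=11 lookahead=$ remaining=[$]
Step 28: accept. Stack=[E] ptr=11 lookahead=$ remaining=[$]

Answer: 6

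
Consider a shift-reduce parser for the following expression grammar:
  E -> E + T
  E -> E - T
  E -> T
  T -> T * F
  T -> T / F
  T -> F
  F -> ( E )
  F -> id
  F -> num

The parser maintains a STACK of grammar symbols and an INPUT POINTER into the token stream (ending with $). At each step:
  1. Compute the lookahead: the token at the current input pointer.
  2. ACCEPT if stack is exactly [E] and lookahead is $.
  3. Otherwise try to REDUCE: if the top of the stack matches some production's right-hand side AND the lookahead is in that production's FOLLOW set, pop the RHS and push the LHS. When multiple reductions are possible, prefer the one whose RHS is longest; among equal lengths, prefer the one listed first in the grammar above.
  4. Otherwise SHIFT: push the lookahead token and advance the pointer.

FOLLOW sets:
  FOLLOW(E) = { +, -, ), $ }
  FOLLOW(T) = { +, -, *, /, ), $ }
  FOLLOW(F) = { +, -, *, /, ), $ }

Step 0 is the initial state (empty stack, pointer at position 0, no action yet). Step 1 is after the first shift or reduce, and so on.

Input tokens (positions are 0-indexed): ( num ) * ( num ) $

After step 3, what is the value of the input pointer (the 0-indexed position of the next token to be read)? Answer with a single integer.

Step 1: shift (. Stack=[(] ptr=1 lookahead=num remaining=[num ) * ( num ) $]
Step 2: shift num. Stack=[( num] ptr=2 lookahead=) remaining=[) * ( num ) $]
Step 3: reduce F->num. Stack=[( F] ptr=2 lookahead=) remaining=[) * ( num ) $]

Answer: 2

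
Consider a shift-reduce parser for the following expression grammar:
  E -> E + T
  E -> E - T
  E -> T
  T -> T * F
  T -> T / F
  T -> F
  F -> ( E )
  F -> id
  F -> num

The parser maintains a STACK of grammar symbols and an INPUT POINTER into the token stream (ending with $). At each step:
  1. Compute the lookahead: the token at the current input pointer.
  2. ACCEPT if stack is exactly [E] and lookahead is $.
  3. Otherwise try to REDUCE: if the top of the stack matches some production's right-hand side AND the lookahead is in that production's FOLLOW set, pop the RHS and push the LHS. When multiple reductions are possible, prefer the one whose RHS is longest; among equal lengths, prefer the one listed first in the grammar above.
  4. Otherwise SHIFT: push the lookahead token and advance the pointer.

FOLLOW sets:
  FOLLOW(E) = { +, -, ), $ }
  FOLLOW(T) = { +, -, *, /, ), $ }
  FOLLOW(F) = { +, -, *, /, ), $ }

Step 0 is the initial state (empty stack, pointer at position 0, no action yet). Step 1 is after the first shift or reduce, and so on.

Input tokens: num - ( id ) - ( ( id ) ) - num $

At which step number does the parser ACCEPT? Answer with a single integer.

Answer: 35

Derivation:
Step 1: shift num. Stack=[num] ptr=1 lookahead=- remaining=[- ( id ) - ( ( id ) ) - num $]
Step 2: reduce F->num. Stack=[F] ptr=1 lookahead=- remaining=[- ( id ) - ( ( id ) ) - num $]
Step 3: reduce T->F. Stack=[T] ptr=1 lookahead=- remaining=[- ( id ) - ( ( id ) ) - num $]
Step 4: reduce E->T. Stack=[E] ptr=1 lookahead=- remaining=[- ( id ) - ( ( id ) ) - num $]
Step 5: shift -. Stack=[E -] ptr=2 lookahead=( remaining=[( id ) - ( ( id ) ) - num $]
Step 6: shift (. Stack=[E - (] ptr=3 lookahead=id remaining=[id ) - ( ( id ) ) - num $]
Step 7: shift id. Stack=[E - ( id] ptr=4 lookahead=) remaining=[) - ( ( id ) ) - num $]
Step 8: reduce F->id. Stack=[E - ( F] ptr=4 lookahead=) remaining=[) - ( ( id ) ) - num $]
Step 9: reduce T->F. Stack=[E - ( T] ptr=4 lookahead=) remaining=[) - ( ( id ) ) - num $]
Step 10: reduce E->T. Stack=[E - ( E] ptr=4 lookahead=) remaining=[) - ( ( id ) ) - num $]
Step 11: shift ). Stack=[E - ( E )] ptr=5 lookahead=- remaining=[- ( ( id ) ) - num $]
Step 12: reduce F->( E ). Stack=[E - F] ptr=5 lookahead=- remaining=[- ( ( id ) ) - num $]
Step 13: reduce T->F. Stack=[E - T] ptr=5 lookahead=- remaining=[- ( ( id ) ) - num $]
Step 14: reduce E->E - T. Stack=[E] ptr=5 lookahead=- remaining=[- ( ( id ) ) - num $]
Step 15: shift -. Stack=[E -] ptr=6 lookahead=( remaining=[( ( id ) ) - num $]
Step 16: shift (. Stack=[E - (] ptr=7 lookahead=( remaining=[( id ) ) - num $]
Step 17: shift (. Stack=[E - ( (] ptr=8 lookahead=id remaining=[id ) ) - num $]
Step 18: shift id. Stack=[E - ( ( id] ptr=9 lookahead=) remaining=[) ) - num $]
Step 19: reduce F->id. Stack=[E - ( ( F] ptr=9 lookahead=) remaining=[) ) - num $]
Step 20: reduce T->F. Stack=[E - ( ( T] ptr=9 lookahead=) remaining=[) ) - num $]
Step 21: reduce E->T. Stack=[E - ( ( E] ptr=9 lookahead=) remaining=[) ) - num $]
Step 22: shift ). Stack=[E - ( ( E )] ptr=10 lookahead=) remaining=[) - num $]
Step 23: reduce F->( E ). Stack=[E - ( F] ptr=10 lookahead=) remaining=[) - num $]
Step 24: reduce T->F. Stack=[E - ( T] ptr=10 lookahead=) remaining=[) - num $]
Step 25: reduce E->T. Stack=[E - ( E] ptr=10 lookahead=) remaining=[) - num $]
Step 26: shift ). Stack=[E - ( E )] ptr=11 lookahead=- remaining=[- num $]
Step 27: reduce F->( E ). Stack=[E - F] ptr=11 lookahead=- remaining=[- num $]
Step 28: reduce T->F. Stack=[E - T] ptr=11 lookahead=- remaining=[- num $]
Step 29: reduce E->E - T. Stack=[E] ptr=11 lookahead=- remaining=[- num $]
Step 30: shift -. Stack=[E -] ptr=12 lookahead=num remaining=[num $]
Step 31: shift num. Stack=[E - num] ptr=13 lookahead=$ remaining=[$]
Step 32: reduce F->num. Stack=[E - F] ptr=13 lookahead=$ remaining=[$]
Step 33: reduce T->F. Stack=[E - T] ptr=13 lookahead=$ remaining=[$]
Step 34: reduce E->E - T. Stack=[E] ptr=13 lookahead=$ remaining=[$]
Step 35: accept. Stack=[E] ptr=13 lookahead=$ remaining=[$]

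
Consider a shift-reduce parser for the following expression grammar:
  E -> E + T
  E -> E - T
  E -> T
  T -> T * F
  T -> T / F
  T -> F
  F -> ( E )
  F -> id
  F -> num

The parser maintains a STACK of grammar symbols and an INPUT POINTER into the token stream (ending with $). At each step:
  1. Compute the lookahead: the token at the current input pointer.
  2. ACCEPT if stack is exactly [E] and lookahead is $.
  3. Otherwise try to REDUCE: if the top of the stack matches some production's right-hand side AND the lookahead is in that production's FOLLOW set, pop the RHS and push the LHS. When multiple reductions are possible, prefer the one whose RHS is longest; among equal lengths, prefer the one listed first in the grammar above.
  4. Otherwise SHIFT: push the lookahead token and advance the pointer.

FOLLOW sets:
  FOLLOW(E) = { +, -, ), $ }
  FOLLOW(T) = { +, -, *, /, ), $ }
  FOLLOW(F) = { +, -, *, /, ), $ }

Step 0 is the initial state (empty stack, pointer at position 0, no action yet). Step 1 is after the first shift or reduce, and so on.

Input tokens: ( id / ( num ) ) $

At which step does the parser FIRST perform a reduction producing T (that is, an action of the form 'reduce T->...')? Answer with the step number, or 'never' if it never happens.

Answer: 4

Derivation:
Step 1: shift (. Stack=[(] ptr=1 lookahead=id remaining=[id / ( num ) ) $]
Step 2: shift id. Stack=[( id] ptr=2 lookahead=/ remaining=[/ ( num ) ) $]
Step 3: reduce F->id. Stack=[( F] ptr=2 lookahead=/ remaining=[/ ( num ) ) $]
Step 4: reduce T->F. Stack=[( T] ptr=2 lookahead=/ remaining=[/ ( num ) ) $]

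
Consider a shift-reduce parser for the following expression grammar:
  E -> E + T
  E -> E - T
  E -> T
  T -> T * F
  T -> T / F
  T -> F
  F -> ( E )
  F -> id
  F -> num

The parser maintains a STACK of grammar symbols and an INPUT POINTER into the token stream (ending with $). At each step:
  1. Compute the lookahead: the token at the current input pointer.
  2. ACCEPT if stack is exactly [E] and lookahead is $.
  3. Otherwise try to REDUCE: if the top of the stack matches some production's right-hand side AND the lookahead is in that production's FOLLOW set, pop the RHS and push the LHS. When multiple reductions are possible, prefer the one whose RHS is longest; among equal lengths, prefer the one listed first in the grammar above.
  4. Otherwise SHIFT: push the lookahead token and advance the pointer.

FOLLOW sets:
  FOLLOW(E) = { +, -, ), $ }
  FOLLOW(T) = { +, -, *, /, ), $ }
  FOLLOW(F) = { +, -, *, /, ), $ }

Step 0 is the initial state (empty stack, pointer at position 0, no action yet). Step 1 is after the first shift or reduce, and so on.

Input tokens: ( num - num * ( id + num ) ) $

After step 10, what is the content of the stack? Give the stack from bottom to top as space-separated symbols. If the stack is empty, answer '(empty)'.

Answer: ( E - T *

Derivation:
Step 1: shift (. Stack=[(] ptr=1 lookahead=num remaining=[num - num * ( id + num ) ) $]
Step 2: shift num. Stack=[( num] ptr=2 lookahead=- remaining=[- num * ( id + num ) ) $]
Step 3: reduce F->num. Stack=[( F] ptr=2 lookahead=- remaining=[- num * ( id + num ) ) $]
Step 4: reduce T->F. Stack=[( T] ptr=2 lookahead=- remaining=[- num * ( id + num ) ) $]
Step 5: reduce E->T. Stack=[( E] ptr=2 lookahead=- remaining=[- num * ( id + num ) ) $]
Step 6: shift -. Stack=[( E -] ptr=3 lookahead=num remaining=[num * ( id + num ) ) $]
Step 7: shift num. Stack=[( E - num] ptr=4 lookahead=* remaining=[* ( id + num ) ) $]
Step 8: reduce F->num. Stack=[( E - F] ptr=4 lookahead=* remaining=[* ( id + num ) ) $]
Step 9: reduce T->F. Stack=[( E - T] ptr=4 lookahead=* remaining=[* ( id + num ) ) $]
Step 10: shift *. Stack=[( E - T *] ptr=5 lookahead=( remaining=[( id + num ) ) $]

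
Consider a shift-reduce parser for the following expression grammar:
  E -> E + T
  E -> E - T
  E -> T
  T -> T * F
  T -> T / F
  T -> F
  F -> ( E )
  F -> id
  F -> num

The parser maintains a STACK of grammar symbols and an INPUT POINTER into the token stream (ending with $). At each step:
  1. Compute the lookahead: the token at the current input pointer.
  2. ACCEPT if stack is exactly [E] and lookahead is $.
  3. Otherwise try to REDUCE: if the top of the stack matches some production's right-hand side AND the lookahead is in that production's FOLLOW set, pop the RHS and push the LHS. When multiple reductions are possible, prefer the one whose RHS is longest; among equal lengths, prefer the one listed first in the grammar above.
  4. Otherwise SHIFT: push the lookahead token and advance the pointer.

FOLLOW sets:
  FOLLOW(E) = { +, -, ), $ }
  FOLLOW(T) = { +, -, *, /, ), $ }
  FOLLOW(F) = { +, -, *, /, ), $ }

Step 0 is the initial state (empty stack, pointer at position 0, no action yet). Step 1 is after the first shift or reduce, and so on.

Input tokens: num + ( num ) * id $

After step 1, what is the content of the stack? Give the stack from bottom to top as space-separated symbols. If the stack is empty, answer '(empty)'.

Step 1: shift num. Stack=[num] ptr=1 lookahead=+ remaining=[+ ( num ) * id $]

Answer: num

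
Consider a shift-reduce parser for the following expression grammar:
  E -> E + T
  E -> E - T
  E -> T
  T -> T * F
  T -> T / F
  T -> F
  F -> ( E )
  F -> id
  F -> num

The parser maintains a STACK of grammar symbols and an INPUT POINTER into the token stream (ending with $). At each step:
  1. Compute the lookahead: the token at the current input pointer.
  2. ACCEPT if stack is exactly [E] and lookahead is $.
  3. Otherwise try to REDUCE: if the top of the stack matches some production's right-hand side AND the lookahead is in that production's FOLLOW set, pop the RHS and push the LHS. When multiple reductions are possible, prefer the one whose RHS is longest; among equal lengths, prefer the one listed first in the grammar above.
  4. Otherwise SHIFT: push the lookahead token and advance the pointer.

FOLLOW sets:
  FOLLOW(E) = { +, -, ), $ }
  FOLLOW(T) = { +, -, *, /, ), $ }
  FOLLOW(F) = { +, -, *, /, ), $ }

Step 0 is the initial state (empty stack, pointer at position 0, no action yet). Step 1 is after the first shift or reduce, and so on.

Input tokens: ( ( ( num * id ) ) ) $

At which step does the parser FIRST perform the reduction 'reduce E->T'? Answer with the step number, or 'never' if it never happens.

Answer: 11

Derivation:
Step 1: shift (. Stack=[(] ptr=1 lookahead=( remaining=[( ( num * id ) ) ) $]
Step 2: shift (. Stack=[( (] ptr=2 lookahead=( remaining=[( num * id ) ) ) $]
Step 3: shift (. Stack=[( ( (] ptr=3 lookahead=num remaining=[num * id ) ) ) $]
Step 4: shift num. Stack=[( ( ( num] ptr=4 lookahead=* remaining=[* id ) ) ) $]
Step 5: reduce F->num. Stack=[( ( ( F] ptr=4 lookahead=* remaining=[* id ) ) ) $]
Step 6: reduce T->F. Stack=[( ( ( T] ptr=4 lookahead=* remaining=[* id ) ) ) $]
Step 7: shift *. Stack=[( ( ( T *] ptr=5 lookahead=id remaining=[id ) ) ) $]
Step 8: shift id. Stack=[( ( ( T * id] ptr=6 lookahead=) remaining=[) ) ) $]
Step 9: reduce F->id. Stack=[( ( ( T * F] ptr=6 lookahead=) remaining=[) ) ) $]
Step 10: reduce T->T * F. Stack=[( ( ( T] ptr=6 lookahead=) remaining=[) ) ) $]
Step 11: reduce E->T. Stack=[( ( ( E] ptr=6 lookahead=) remaining=[) ) ) $]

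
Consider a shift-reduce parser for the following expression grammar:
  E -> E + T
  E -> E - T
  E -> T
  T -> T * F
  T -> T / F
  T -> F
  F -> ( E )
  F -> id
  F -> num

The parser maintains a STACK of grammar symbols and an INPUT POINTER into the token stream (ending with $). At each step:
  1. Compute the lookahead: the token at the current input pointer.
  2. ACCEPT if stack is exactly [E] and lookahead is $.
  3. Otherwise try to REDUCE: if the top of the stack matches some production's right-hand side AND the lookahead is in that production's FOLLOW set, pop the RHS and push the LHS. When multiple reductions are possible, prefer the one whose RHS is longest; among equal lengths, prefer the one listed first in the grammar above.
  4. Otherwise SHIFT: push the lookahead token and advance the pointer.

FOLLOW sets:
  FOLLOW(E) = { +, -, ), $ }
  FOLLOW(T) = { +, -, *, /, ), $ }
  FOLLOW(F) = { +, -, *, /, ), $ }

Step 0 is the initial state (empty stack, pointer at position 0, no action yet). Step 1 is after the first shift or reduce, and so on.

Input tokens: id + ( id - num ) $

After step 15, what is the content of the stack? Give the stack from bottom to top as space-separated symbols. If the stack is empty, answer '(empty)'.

Step 1: shift id. Stack=[id] ptr=1 lookahead=+ remaining=[+ ( id - num ) $]
Step 2: reduce F->id. Stack=[F] ptr=1 lookahead=+ remaining=[+ ( id - num ) $]
Step 3: reduce T->F. Stack=[T] ptr=1 lookahead=+ remaining=[+ ( id - num ) $]
Step 4: reduce E->T. Stack=[E] ptr=1 lookahead=+ remaining=[+ ( id - num ) $]
Step 5: shift +. Stack=[E +] ptr=2 lookahead=( remaining=[( id - num ) $]
Step 6: shift (. Stack=[E + (] ptr=3 lookahead=id remaining=[id - num ) $]
Step 7: shift id. Stack=[E + ( id] ptr=4 lookahead=- remaining=[- num ) $]
Step 8: reduce F->id. Stack=[E + ( F] ptr=4 lookahead=- remaining=[- num ) $]
Step 9: reduce T->F. Stack=[E + ( T] ptr=4 lookahead=- remaining=[- num ) $]
Step 10: reduce E->T. Stack=[E + ( E] ptr=4 lookahead=- remaining=[- num ) $]
Step 11: shift -. Stack=[E + ( E -] ptr=5 lookahead=num remaining=[num ) $]
Step 12: shift num. Stack=[E + ( E - num] ptr=6 lookahead=) remaining=[) $]
Step 13: reduce F->num. Stack=[E + ( E - F] ptr=6 lookahead=) remaining=[) $]
Step 14: reduce T->F. Stack=[E + ( E - T] ptr=6 lookahead=) remaining=[) $]
Step 15: reduce E->E - T. Stack=[E + ( E] ptr=6 lookahead=) remaining=[) $]

Answer: E + ( E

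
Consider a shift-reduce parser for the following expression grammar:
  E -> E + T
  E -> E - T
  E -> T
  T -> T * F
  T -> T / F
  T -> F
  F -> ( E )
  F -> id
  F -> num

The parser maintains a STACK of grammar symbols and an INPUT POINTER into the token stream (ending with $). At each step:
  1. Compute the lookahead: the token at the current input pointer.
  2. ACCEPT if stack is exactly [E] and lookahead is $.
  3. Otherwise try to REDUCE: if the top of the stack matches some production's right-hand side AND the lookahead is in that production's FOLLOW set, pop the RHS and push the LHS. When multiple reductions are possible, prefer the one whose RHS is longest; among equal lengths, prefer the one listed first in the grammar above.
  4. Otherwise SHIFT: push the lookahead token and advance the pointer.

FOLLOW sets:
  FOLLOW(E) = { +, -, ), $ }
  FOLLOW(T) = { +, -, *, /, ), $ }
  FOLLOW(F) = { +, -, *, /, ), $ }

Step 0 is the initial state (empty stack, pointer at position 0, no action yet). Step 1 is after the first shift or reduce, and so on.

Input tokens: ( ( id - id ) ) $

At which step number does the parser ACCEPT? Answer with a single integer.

Step 1: shift (. Stack=[(] ptr=1 lookahead=( remaining=[( id - id ) ) $]
Step 2: shift (. Stack=[( (] ptr=2 lookahead=id remaining=[id - id ) ) $]
Step 3: shift id. Stack=[( ( id] ptr=3 lookahead=- remaining=[- id ) ) $]
Step 4: reduce F->id. Stack=[( ( F] ptr=3 lookahead=- remaining=[- id ) ) $]
Step 5: reduce T->F. Stack=[( ( T] ptr=3 lookahead=- remaining=[- id ) ) $]
Step 6: reduce E->T. Stack=[( ( E] ptr=3 lookahead=- remaining=[- id ) ) $]
Step 7: shift -. Stack=[( ( E -] ptr=4 lookahead=id remaining=[id ) ) $]
Step 8: shift id. Stack=[( ( E - id] ptr=5 lookahead=) remaining=[) ) $]
Step 9: reduce F->id. Stack=[( ( E - F] ptr=5 lookahead=) remaining=[) ) $]
Step 10: reduce T->F. Stack=[( ( E - T] ptr=5 lookahead=) remaining=[) ) $]
Step 11: reduce E->E - T. Stack=[( ( E] ptr=5 lookahead=) remaining=[) ) $]
Step 12: shift ). Stack=[( ( E )] ptr=6 lookahead=) remaining=[) $]
Step 13: reduce F->( E ). Stack=[( F] ptr=6 lookahead=) remaining=[) $]
Step 14: reduce T->F. Stack=[( T] ptr=6 lookahead=) remaining=[) $]
Step 15: reduce E->T. Stack=[( E] ptr=6 lookahead=) remaining=[) $]
Step 16: shift ). Stack=[( E )] ptr=7 lookahead=$ remaining=[$]
Step 17: reduce F->( E ). Stack=[F] ptr=7 lookahead=$ remaining=[$]
Step 18: reduce T->F. Stack=[T] ptr=7 lookahead=$ remaining=[$]
Step 19: reduce E->T. Stack=[E] ptr=7 lookahead=$ remaining=[$]
Step 20: accept. Stack=[E] ptr=7 lookahead=$ remaining=[$]

Answer: 20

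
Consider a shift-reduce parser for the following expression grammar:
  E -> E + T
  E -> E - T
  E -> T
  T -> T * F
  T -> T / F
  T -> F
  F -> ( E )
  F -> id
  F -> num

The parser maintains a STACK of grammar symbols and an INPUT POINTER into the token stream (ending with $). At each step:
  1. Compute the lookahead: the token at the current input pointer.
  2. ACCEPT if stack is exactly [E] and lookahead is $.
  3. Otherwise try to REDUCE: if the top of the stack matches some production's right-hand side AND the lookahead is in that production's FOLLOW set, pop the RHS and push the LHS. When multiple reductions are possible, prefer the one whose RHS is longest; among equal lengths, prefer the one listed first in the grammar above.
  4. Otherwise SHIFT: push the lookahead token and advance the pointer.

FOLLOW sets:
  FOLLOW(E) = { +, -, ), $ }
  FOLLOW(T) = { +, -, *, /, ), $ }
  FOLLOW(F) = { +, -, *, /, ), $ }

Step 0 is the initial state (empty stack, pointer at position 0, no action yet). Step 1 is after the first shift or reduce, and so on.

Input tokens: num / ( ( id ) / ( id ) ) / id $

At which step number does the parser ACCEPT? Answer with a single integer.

Answer: 32

Derivation:
Step 1: shift num. Stack=[num] ptr=1 lookahead=/ remaining=[/ ( ( id ) / ( id ) ) / id $]
Step 2: reduce F->num. Stack=[F] ptr=1 lookahead=/ remaining=[/ ( ( id ) / ( id ) ) / id $]
Step 3: reduce T->F. Stack=[T] ptr=1 lookahead=/ remaining=[/ ( ( id ) / ( id ) ) / id $]
Step 4: shift /. Stack=[T /] ptr=2 lookahead=( remaining=[( ( id ) / ( id ) ) / id $]
Step 5: shift (. Stack=[T / (] ptr=3 lookahead=( remaining=[( id ) / ( id ) ) / id $]
Step 6: shift (. Stack=[T / ( (] ptr=4 lookahead=id remaining=[id ) / ( id ) ) / id $]
Step 7: shift id. Stack=[T / ( ( id] ptr=5 lookahead=) remaining=[) / ( id ) ) / id $]
Step 8: reduce F->id. Stack=[T / ( ( F] ptr=5 lookahead=) remaining=[) / ( id ) ) / id $]
Step 9: reduce T->F. Stack=[T / ( ( T] ptr=5 lookahead=) remaining=[) / ( id ) ) / id $]
Step 10: reduce E->T. Stack=[T / ( ( E] ptr=5 lookahead=) remaining=[) / ( id ) ) / id $]
Step 11: shift ). Stack=[T / ( ( E )] ptr=6 lookahead=/ remaining=[/ ( id ) ) / id $]
Step 12: reduce F->( E ). Stack=[T / ( F] ptr=6 lookahead=/ remaining=[/ ( id ) ) / id $]
Step 13: reduce T->F. Stack=[T / ( T] ptr=6 lookahead=/ remaining=[/ ( id ) ) / id $]
Step 14: shift /. Stack=[T / ( T /] ptr=7 lookahead=( remaining=[( id ) ) / id $]
Step 15: shift (. Stack=[T / ( T / (] ptr=8 lookahead=id remaining=[id ) ) / id $]
Step 16: shift id. Stack=[T / ( T / ( id] ptr=9 lookahead=) remaining=[) ) / id $]
Step 17: reduce F->id. Stack=[T / ( T / ( F] ptr=9 lookahead=) remaining=[) ) / id $]
Step 18: reduce T->F. Stack=[T / ( T / ( T] ptr=9 lookahead=) remaining=[) ) / id $]
Step 19: reduce E->T. Stack=[T / ( T / ( E] ptr=9 lookahead=) remaining=[) ) / id $]
Step 20: shift ). Stack=[T / ( T / ( E )] ptr=10 lookahead=) remaining=[) / id $]
Step 21: reduce F->( E ). Stack=[T / ( T / F] ptr=10 lookahead=) remaining=[) / id $]
Step 22: reduce T->T / F. Stack=[T / ( T] ptr=10 lookahead=) remaining=[) / id $]
Step 23: reduce E->T. Stack=[T / ( E] ptr=10 lookahead=) remaining=[) / id $]
Step 24: shift ). Stack=[T / ( E )] ptr=11 lookahead=/ remaining=[/ id $]
Step 25: reduce F->( E ). Stack=[T / F] ptr=11 lookahead=/ remaining=[/ id $]
Step 26: reduce T->T / F. Stack=[T] ptr=11 lookahead=/ remaining=[/ id $]
Step 27: shift /. Stack=[T /] ptr=12 lookahead=id remaining=[id $]
Step 28: shift id. Stack=[T / id] ptr=13 lookahead=$ remaining=[$]
Step 29: reduce F->id. Stack=[T / F] ptr=13 lookahead=$ remaining=[$]
Step 30: reduce T->T / F. Stack=[T] ptr=13 lookahead=$ remaining=[$]
Step 31: reduce E->T. Stack=[E] ptr=13 lookahead=$ remaining=[$]
Step 32: accept. Stack=[E] ptr=13 lookahead=$ remaining=[$]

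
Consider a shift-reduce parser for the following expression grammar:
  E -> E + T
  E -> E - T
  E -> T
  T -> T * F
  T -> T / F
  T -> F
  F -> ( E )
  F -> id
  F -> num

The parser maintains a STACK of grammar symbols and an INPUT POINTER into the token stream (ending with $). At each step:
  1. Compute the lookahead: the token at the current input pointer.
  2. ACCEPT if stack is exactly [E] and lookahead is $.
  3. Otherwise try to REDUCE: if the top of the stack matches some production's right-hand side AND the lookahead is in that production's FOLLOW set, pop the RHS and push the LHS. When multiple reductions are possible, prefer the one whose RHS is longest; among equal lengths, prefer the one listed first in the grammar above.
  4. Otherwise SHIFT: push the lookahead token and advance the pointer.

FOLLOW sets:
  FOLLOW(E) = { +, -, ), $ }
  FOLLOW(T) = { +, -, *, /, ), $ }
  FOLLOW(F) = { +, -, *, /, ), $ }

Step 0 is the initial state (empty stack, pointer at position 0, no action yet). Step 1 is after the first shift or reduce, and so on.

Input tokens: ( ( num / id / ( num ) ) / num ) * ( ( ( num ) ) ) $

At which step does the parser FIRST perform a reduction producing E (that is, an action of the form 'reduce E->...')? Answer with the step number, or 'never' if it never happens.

Answer: 15

Derivation:
Step 1: shift (. Stack=[(] ptr=1 lookahead=( remaining=[( num / id / ( num ) ) / num ) * ( ( ( num ) ) ) $]
Step 2: shift (. Stack=[( (] ptr=2 lookahead=num remaining=[num / id / ( num ) ) / num ) * ( ( ( num ) ) ) $]
Step 3: shift num. Stack=[( ( num] ptr=3 lookahead=/ remaining=[/ id / ( num ) ) / num ) * ( ( ( num ) ) ) $]
Step 4: reduce F->num. Stack=[( ( F] ptr=3 lookahead=/ remaining=[/ id / ( num ) ) / num ) * ( ( ( num ) ) ) $]
Step 5: reduce T->F. Stack=[( ( T] ptr=3 lookahead=/ remaining=[/ id / ( num ) ) / num ) * ( ( ( num ) ) ) $]
Step 6: shift /. Stack=[( ( T /] ptr=4 lookahead=id remaining=[id / ( num ) ) / num ) * ( ( ( num ) ) ) $]
Step 7: shift id. Stack=[( ( T / id] ptr=5 lookahead=/ remaining=[/ ( num ) ) / num ) * ( ( ( num ) ) ) $]
Step 8: reduce F->id. Stack=[( ( T / F] ptr=5 lookahead=/ remaining=[/ ( num ) ) / num ) * ( ( ( num ) ) ) $]
Step 9: reduce T->T / F. Stack=[( ( T] ptr=5 lookahead=/ remaining=[/ ( num ) ) / num ) * ( ( ( num ) ) ) $]
Step 10: shift /. Stack=[( ( T /] ptr=6 lookahead=( remaining=[( num ) ) / num ) * ( ( ( num ) ) ) $]
Step 11: shift (. Stack=[( ( T / (] ptr=7 lookahead=num remaining=[num ) ) / num ) * ( ( ( num ) ) ) $]
Step 12: shift num. Stack=[( ( T / ( num] ptr=8 lookahead=) remaining=[) ) / num ) * ( ( ( num ) ) ) $]
Step 13: reduce F->num. Stack=[( ( T / ( F] ptr=8 lookahead=) remaining=[) ) / num ) * ( ( ( num ) ) ) $]
Step 14: reduce T->F. Stack=[( ( T / ( T] ptr=8 lookahead=) remaining=[) ) / num ) * ( ( ( num ) ) ) $]
Step 15: reduce E->T. Stack=[( ( T / ( E] ptr=8 lookahead=) remaining=[) ) / num ) * ( ( ( num ) ) ) $]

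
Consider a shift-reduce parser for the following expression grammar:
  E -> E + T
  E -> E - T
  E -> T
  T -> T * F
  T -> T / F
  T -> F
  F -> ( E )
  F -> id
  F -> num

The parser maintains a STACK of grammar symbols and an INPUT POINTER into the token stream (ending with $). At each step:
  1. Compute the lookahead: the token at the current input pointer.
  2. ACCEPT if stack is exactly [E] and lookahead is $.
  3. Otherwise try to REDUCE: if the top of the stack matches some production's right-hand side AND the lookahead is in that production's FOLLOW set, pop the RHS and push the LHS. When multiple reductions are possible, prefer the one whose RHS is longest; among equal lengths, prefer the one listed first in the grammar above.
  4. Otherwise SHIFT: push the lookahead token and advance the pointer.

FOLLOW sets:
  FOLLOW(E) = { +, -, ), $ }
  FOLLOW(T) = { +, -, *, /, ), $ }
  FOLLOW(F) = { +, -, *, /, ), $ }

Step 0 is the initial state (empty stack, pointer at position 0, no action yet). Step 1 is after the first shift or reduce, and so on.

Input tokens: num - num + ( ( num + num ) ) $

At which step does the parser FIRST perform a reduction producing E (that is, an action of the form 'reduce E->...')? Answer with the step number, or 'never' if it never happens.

Step 1: shift num. Stack=[num] ptr=1 lookahead=- remaining=[- num + ( ( num + num ) ) $]
Step 2: reduce F->num. Stack=[F] ptr=1 lookahead=- remaining=[- num + ( ( num + num ) ) $]
Step 3: reduce T->F. Stack=[T] ptr=1 lookahead=- remaining=[- num + ( ( num + num ) ) $]
Step 4: reduce E->T. Stack=[E] ptr=1 lookahead=- remaining=[- num + ( ( num + num ) ) $]

Answer: 4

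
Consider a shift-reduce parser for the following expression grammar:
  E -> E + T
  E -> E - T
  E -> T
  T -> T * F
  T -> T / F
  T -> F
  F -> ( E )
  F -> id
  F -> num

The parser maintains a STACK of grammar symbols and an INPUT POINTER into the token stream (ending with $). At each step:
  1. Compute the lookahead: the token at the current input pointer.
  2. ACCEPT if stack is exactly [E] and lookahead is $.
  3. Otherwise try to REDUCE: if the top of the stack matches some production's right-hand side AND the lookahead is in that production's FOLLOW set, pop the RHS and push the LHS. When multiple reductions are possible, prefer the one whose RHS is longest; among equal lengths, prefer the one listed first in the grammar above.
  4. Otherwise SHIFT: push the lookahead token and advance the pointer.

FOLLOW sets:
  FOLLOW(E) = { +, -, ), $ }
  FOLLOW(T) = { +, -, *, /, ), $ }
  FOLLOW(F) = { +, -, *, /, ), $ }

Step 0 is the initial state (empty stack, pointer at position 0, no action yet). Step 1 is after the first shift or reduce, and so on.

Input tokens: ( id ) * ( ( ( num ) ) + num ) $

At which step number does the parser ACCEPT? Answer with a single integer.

Step 1: shift (. Stack=[(] ptr=1 lookahead=id remaining=[id ) * ( ( ( num ) ) + num ) $]
Step 2: shift id. Stack=[( id] ptr=2 lookahead=) remaining=[) * ( ( ( num ) ) + num ) $]
Step 3: reduce F->id. Stack=[( F] ptr=2 lookahead=) remaining=[) * ( ( ( num ) ) + num ) $]
Step 4: reduce T->F. Stack=[( T] ptr=2 lookahead=) remaining=[) * ( ( ( num ) ) + num ) $]
Step 5: reduce E->T. Stack=[( E] ptr=2 lookahead=) remaining=[) * ( ( ( num ) ) + num ) $]
Step 6: shift ). Stack=[( E )] ptr=3 lookahead=* remaining=[* ( ( ( num ) ) + num ) $]
Step 7: reduce F->( E ). Stack=[F] ptr=3 lookahead=* remaining=[* ( ( ( num ) ) + num ) $]
Step 8: reduce T->F. Stack=[T] ptr=3 lookahead=* remaining=[* ( ( ( num ) ) + num ) $]
Step 9: shift *. Stack=[T *] ptr=4 lookahead=( remaining=[( ( ( num ) ) + num ) $]
Step 10: shift (. Stack=[T * (] ptr=5 lookahead=( remaining=[( ( num ) ) + num ) $]
Step 11: shift (. Stack=[T * ( (] ptr=6 lookahead=( remaining=[( num ) ) + num ) $]
Step 12: shift (. Stack=[T * ( ( (] ptr=7 lookahead=num remaining=[num ) ) + num ) $]
Step 13: shift num. Stack=[T * ( ( ( num] ptr=8 lookahead=) remaining=[) ) + num ) $]
Step 14: reduce F->num. Stack=[T * ( ( ( F] ptr=8 lookahead=) remaining=[) ) + num ) $]
Step 15: reduce T->F. Stack=[T * ( ( ( T] ptr=8 lookahead=) remaining=[) ) + num ) $]
Step 16: reduce E->T. Stack=[T * ( ( ( E] ptr=8 lookahead=) remaining=[) ) + num ) $]
Step 17: shift ). Stack=[T * ( ( ( E )] ptr=9 lookahead=) remaining=[) + num ) $]
Step 18: reduce F->( E ). Stack=[T * ( ( F] ptr=9 lookahead=) remaining=[) + num ) $]
Step 19: reduce T->F. Stack=[T * ( ( T] ptr=9 lookahead=) remaining=[) + num ) $]
Step 20: reduce E->T. Stack=[T * ( ( E] ptr=9 lookahead=) remaining=[) + num ) $]
Step 21: shift ). Stack=[T * ( ( E )] ptr=10 lookahead=+ remaining=[+ num ) $]
Step 22: reduce F->( E ). Stack=[T * ( F] ptr=10 lookahead=+ remaining=[+ num ) $]
Step 23: reduce T->F. Stack=[T * ( T] ptr=10 lookahead=+ remaining=[+ num ) $]
Step 24: reduce E->T. Stack=[T * ( E] ptr=10 lookahead=+ remaining=[+ num ) $]
Step 25: shift +. Stack=[T * ( E +] ptr=11 lookahead=num remaining=[num ) $]
Step 26: shift num. Stack=[T * ( E + num] ptr=12 lookahead=) remaining=[) $]
Step 27: reduce F->num. Stack=[T * ( E + F] ptr=12 lookahead=) remaining=[) $]
Step 28: reduce T->F. Stack=[T * ( E + T] ptr=12 lookahead=) remaining=[) $]
Step 29: reduce E->E + T. Stack=[T * ( E] ptr=12 lookahead=) remaining=[) $]
Step 30: shift ). Stack=[T * ( E )] ptr=13 lookahead=$ remaining=[$]
Step 31: reduce F->( E ). Stack=[T * F] ptr=13 lookahead=$ remaining=[$]
Step 32: reduce T->T * F. Stack=[T] ptr=13 lookahead=$ remaining=[$]
Step 33: reduce E->T. Stack=[E] ptr=13 lookahead=$ remaining=[$]
Step 34: accept. Stack=[E] ptr=13 lookahead=$ remaining=[$]

Answer: 34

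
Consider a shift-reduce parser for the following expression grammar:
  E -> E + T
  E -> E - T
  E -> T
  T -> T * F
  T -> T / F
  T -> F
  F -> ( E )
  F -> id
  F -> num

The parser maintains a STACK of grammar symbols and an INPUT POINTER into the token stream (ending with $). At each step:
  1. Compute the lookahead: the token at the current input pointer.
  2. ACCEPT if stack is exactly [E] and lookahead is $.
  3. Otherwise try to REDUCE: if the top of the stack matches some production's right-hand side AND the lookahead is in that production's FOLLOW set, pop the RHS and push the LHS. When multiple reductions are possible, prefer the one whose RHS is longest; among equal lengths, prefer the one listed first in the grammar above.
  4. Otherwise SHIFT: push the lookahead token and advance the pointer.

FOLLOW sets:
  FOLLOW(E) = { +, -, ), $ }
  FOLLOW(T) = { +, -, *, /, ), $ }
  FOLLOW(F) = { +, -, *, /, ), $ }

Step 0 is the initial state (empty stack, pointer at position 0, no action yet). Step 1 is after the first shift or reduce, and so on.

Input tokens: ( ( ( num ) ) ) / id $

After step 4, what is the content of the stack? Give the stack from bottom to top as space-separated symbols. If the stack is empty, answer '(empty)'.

Step 1: shift (. Stack=[(] ptr=1 lookahead=( remaining=[( ( num ) ) ) / id $]
Step 2: shift (. Stack=[( (] ptr=2 lookahead=( remaining=[( num ) ) ) / id $]
Step 3: shift (. Stack=[( ( (] ptr=3 lookahead=num remaining=[num ) ) ) / id $]
Step 4: shift num. Stack=[( ( ( num] ptr=4 lookahead=) remaining=[) ) ) / id $]

Answer: ( ( ( num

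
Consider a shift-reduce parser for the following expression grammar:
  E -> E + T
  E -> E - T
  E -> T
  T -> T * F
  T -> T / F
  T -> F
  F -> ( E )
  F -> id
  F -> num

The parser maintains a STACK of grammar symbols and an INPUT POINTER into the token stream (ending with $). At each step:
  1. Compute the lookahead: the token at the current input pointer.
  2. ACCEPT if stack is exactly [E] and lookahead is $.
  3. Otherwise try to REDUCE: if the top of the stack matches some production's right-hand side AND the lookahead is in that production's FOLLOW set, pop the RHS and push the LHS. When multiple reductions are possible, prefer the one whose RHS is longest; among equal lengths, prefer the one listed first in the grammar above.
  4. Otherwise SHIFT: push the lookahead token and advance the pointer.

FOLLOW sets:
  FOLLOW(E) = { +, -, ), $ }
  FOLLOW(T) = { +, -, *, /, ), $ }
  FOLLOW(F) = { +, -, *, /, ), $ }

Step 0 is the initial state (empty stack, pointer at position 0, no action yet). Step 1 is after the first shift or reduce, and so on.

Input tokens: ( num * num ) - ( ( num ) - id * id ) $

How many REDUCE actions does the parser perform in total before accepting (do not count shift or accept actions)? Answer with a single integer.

Answer: 22

Derivation:
Step 1: shift (. Stack=[(] ptr=1 lookahead=num remaining=[num * num ) - ( ( num ) - id * id ) $]
Step 2: shift num. Stack=[( num] ptr=2 lookahead=* remaining=[* num ) - ( ( num ) - id * id ) $]
Step 3: reduce F->num. Stack=[( F] ptr=2 lookahead=* remaining=[* num ) - ( ( num ) - id * id ) $]
Step 4: reduce T->F. Stack=[( T] ptr=2 lookahead=* remaining=[* num ) - ( ( num ) - id * id ) $]
Step 5: shift *. Stack=[( T *] ptr=3 lookahead=num remaining=[num ) - ( ( num ) - id * id ) $]
Step 6: shift num. Stack=[( T * num] ptr=4 lookahead=) remaining=[) - ( ( num ) - id * id ) $]
Step 7: reduce F->num. Stack=[( T * F] ptr=4 lookahead=) remaining=[) - ( ( num ) - id * id ) $]
Step 8: reduce T->T * F. Stack=[( T] ptr=4 lookahead=) remaining=[) - ( ( num ) - id * id ) $]
Step 9: reduce E->T. Stack=[( E] ptr=4 lookahead=) remaining=[) - ( ( num ) - id * id ) $]
Step 10: shift ). Stack=[( E )] ptr=5 lookahead=- remaining=[- ( ( num ) - id * id ) $]
Step 11: reduce F->( E ). Stack=[F] ptr=5 lookahead=- remaining=[- ( ( num ) - id * id ) $]
Step 12: reduce T->F. Stack=[T] ptr=5 lookahead=- remaining=[- ( ( num ) - id * id ) $]
Step 13: reduce E->T. Stack=[E] ptr=5 lookahead=- remaining=[- ( ( num ) - id * id ) $]
Step 14: shift -. Stack=[E -] ptr=6 lookahead=( remaining=[( ( num ) - id * id ) $]
Step 15: shift (. Stack=[E - (] ptr=7 lookahead=( remaining=[( num ) - id * id ) $]
Step 16: shift (. Stack=[E - ( (] ptr=8 lookahead=num remaining=[num ) - id * id ) $]
Step 17: shift num. Stack=[E - ( ( num] ptr=9 lookahead=) remaining=[) - id * id ) $]
Step 18: reduce F->num. Stack=[E - ( ( F] ptr=9 lookahead=) remaining=[) - id * id ) $]
Step 19: reduce T->F. Stack=[E - ( ( T] ptr=9 lookahead=) remaining=[) - id * id ) $]
Step 20: reduce E->T. Stack=[E - ( ( E] ptr=9 lookahead=) remaining=[) - id * id ) $]
Step 21: shift ). Stack=[E - ( ( E )] ptr=10 lookahead=- remaining=[- id * id ) $]
Step 22: reduce F->( E ). Stack=[E - ( F] ptr=10 lookahead=- remaining=[- id * id ) $]
Step 23: reduce T->F. Stack=[E - ( T] ptr=10 lookahead=- remaining=[- id * id ) $]
Step 24: reduce E->T. Stack=[E - ( E] ptr=10 lookahead=- remaining=[- id * id ) $]
Step 25: shift -. Stack=[E - ( E -] ptr=11 lookahead=id remaining=[id * id ) $]
Step 26: shift id. Stack=[E - ( E - id] ptr=12 lookahead=* remaining=[* id ) $]
Step 27: reduce F->id. Stack=[E - ( E - F] ptr=12 lookahead=* remaining=[* id ) $]
Step 28: reduce T->F. Stack=[E - ( E - T] ptr=12 lookahead=* remaining=[* id ) $]
Step 29: shift *. Stack=[E - ( E - T *] ptr=13 lookahead=id remaining=[id ) $]
Step 30: shift id. Stack=[E - ( E - T * id] ptr=14 lookahead=) remaining=[) $]
Step 31: reduce F->id. Stack=[E - ( E - T * F] ptr=14 lookahead=) remaining=[) $]
Step 32: reduce T->T * F. Stack=[E - ( E - T] ptr=14 lookahead=) remaining=[) $]
Step 33: reduce E->E - T. Stack=[E - ( E] ptr=14 lookahead=) remaining=[) $]
Step 34: shift ). Stack=[E - ( E )] ptr=15 lookahead=$ remaining=[$]
Step 35: reduce F->( E ). Stack=[E - F] ptr=15 lookahead=$ remaining=[$]
Step 36: reduce T->F. Stack=[E - T] ptr=15 lookahead=$ remaining=[$]
Step 37: reduce E->E - T. Stack=[E] ptr=15 lookahead=$ remaining=[$]
Step 38: accept. Stack=[E] ptr=15 lookahead=$ remaining=[$]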